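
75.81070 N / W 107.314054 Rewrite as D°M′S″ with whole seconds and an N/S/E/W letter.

75°48′39″ N, 107°18′51″ W

Lat: whole degrees 75; 48.64200′ → 48′ and 38.52″
λ: 0.314054 × 60 = 18.84324′ → 18′, remainder × 60 = 50.59″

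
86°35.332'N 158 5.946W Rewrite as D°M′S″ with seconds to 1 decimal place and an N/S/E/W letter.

φ: 35.33200′ → 35′ and 0.33200 × 60 = 19.920″
Lon: fractional minutes 0.94600 × 60 = 56.760″

86°35′19.9″ N, 158°05′56.8″ W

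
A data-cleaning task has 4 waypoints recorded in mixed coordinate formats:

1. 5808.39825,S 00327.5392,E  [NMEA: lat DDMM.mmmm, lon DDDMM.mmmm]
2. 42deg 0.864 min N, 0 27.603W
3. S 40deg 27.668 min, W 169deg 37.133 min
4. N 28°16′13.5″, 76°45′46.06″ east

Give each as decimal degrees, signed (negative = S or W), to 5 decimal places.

Point 1:
  φ: split at 2 digits → 58° and 8.39825′; 58 + 8.39825/60 = 58.139971
  S → negative
  Longitude: degrees = first 3 digits = 3, minutes = 27.5392; 3 + 27.5392/60 = 3.458987
  E ⇒ keep positive
Point 2:
  Latitude: 42 + 0.864/60 = 42.014400
  N ⇒ keep positive
  Longitude: 27.603′ = 0.460050°; total 0.460050
  hemisphere W, so the sign is −
Point 3:
  φ: 27.668′ = 0.461133°; total 40.461133
  hemisphere S, so the sign is −
  Longitude: 37.133′ = 0.618883°; total 169.618883
  W → negative
Point 4:
  Lat: 28 + 16/60 + 13.5/3600 = 28.270417
  N ⇒ keep positive
  Lon: 76° + 45/60 + 46.06/3600 = 76 + 0.750000 + 0.012794 = 76.762794
  E → positive

1. -58.13997, 3.45899
2. 42.01440, -0.46005
3. -40.46113, -169.61888
4. 28.27042, 76.76279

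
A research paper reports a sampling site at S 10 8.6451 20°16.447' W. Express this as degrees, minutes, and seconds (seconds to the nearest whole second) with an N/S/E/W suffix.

10°08′39″ S, 20°16′27″ W

Latitude: 8.64510′ → 8′ and 0.64510 × 60 = 38.71″
Longitude: 16.44700′ → 16′ and 0.44700 × 60 = 26.82″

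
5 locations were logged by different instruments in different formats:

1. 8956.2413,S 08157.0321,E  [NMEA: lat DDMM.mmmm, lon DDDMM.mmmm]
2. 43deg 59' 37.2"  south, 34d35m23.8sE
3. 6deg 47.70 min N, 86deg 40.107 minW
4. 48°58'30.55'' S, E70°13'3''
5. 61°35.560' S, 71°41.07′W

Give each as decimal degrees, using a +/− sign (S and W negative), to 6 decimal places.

1. -89.937355, 81.950535
2. -43.993667, 34.589944
3. 6.795000, -86.668450
4. -48.975153, 70.217500
5. -61.592667, -71.684500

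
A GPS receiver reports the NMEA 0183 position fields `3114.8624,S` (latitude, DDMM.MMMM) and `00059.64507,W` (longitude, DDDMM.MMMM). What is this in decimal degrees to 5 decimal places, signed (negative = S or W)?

φ: degrees = first 2 digits = 31, minutes = 14.8624; 31 + 14.8624/60 = 31.247707
hemisphere S, so the sign is −
Lon: split at 3 digits → 000° and 59.64507′; 0 + 59.64507/60 = 0.994085
hemisphere W, so the sign is −

-31.24771, -0.99408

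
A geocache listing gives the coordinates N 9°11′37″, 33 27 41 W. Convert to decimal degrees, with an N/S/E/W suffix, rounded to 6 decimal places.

φ: 9° + 11/60 + 37/3600 = 9 + 0.183333 + 0.010278 = 9.1936111
Longitude: 27′ + 41″ = 27.68333′; 33 + 27.68333/60 = 33.4613889

9.193611° N, 33.461389° W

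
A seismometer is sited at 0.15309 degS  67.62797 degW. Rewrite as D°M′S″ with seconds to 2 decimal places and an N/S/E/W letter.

0°09′11.12″ S, 67°37′40.69″ W

φ: 0.153090° → 9.18540′; 0.18540 × 60 = 11.1240″
Lon: 0.627970 × 60 = 37.67820′ → 37′, remainder × 60 = 40.6920″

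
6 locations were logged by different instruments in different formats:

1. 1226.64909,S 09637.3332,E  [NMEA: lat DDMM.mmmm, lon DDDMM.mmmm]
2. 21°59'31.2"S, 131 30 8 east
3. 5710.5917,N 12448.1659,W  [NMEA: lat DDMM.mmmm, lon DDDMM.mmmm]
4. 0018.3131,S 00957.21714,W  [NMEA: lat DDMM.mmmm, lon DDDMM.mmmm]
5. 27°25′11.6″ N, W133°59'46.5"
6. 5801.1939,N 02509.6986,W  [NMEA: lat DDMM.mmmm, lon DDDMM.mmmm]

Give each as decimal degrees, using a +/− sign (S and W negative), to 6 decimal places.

1. -12.444152, 96.622220
2. -21.992000, 131.502222
3. 57.176528, -124.802765
4. -0.305218, -9.953619
5. 27.419889, -133.996250
6. 58.019898, -25.161643

Point 1:
  φ: split at 2 digits → 12° and 26.64909′; 12 + 26.64909/60 = 12.4441515
  S ⇒ negate
  Longitude: split at 3 digits → 096° and 37.3332′; 96 + 37.3332/60 = 96.6222200
  E → positive
Point 2:
  Latitude: 21° + 59/60 + 31.2/3600 = 21 + 0.983333 + 0.008667 = 21.9920000
  S ⇒ negate
  λ: 131° + 30/60 + 8/3600 = 131 + 0.500000 + 0.002222 = 131.5022222
  E ⇒ keep positive
Point 3:
  Latitude: split at 2 digits → 57° and 10.5917′; 57 + 10.5917/60 = 57.1765283
  N → positive
  Lon: split at 3 digits → 124° and 48.1659′; 124 + 48.1659/60 = 124.8027650
  W → negative
Point 4:
  Lat: split at 2 digits → 00° and 18.3131′; 0 + 18.3131/60 = 0.3052183
  S → negative
  Lon: degrees = first 3 digits = 9, minutes = 57.21714; 9 + 57.21714/60 = 9.9536190
  hemisphere W, so the sign is −
Point 5:
  Lat: 27 + 25/60 + 11.6/3600 = 27.4198889
  N → positive
  Lon: 133 + 59/60 + 46.5/3600 = 133.9962500
  W ⇒ negate
Point 6:
  φ: degrees = first 2 digits = 58, minutes = 1.1939; 58 + 1.1939/60 = 58.0198983
  N ⇒ keep positive
  Lon: split at 3 digits → 025° and 9.6986′; 25 + 9.6986/60 = 25.1616433
  W ⇒ negate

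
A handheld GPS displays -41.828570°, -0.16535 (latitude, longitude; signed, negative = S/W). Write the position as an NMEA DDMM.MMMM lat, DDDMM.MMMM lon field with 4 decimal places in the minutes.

4149.7142,S / 00009.9210,W

Latitude is negative → S; |value| = 41.828570
Latitude: fractional part 0.828570 → 49.714200 minutes
Longitude is negative → W; |value| = 0.165350
Longitude: 0° + 0.165350 × 60 = 0° 9.921000′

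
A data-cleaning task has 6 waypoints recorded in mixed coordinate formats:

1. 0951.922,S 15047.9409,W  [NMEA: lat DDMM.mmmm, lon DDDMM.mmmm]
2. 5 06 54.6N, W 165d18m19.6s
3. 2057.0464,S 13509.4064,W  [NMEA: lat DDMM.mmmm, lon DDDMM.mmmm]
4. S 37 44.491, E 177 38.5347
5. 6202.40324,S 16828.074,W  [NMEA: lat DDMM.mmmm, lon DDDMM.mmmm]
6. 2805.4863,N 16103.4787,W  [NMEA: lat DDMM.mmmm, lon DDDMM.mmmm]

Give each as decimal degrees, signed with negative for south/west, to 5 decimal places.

1. -9.86537, -150.79902
2. 5.11517, -165.30544
3. -20.95077, -135.15677
4. -37.74152, 177.64225
5. -62.04005, -168.46790
6. 28.09144, -161.05798

Point 1:
  Lat: split at 2 digits → 09° and 51.922′; 9 + 51.922/60 = 9.865367
  S → negative
  Longitude: degrees = first 3 digits = 150, minutes = 47.9409; 150 + 47.9409/60 = 150.799015
  W → negative
Point 2:
  φ: 5° + 6/60 + 54.6/3600 = 5 + 0.100000 + 0.015167 = 5.115167
  N ⇒ keep positive
  Longitude: 165° + 18/60 + 19.6/3600 = 165 + 0.300000 + 0.005444 = 165.305444
  W ⇒ negate
Point 3:
  Latitude: degrees = first 2 digits = 20, minutes = 57.0464; 20 + 57.0464/60 = 20.950773
  S ⇒ negate
  Lon: split at 3 digits → 135° and 9.4064′; 135 + 9.4064/60 = 135.156773
  hemisphere W, so the sign is −
Point 4:
  φ: 44.491′ = 0.741517°; total 37.741517
  S → negative
  Lon: 177 + 38.5347/60 = 177.642245
  E ⇒ keep positive
Point 5:
  Lat: degrees = first 2 digits = 62, minutes = 2.40324; 62 + 2.40324/60 = 62.040054
  S ⇒ negate
  Lon: split at 3 digits → 168° and 28.074′; 168 + 28.074/60 = 168.467900
  hemisphere W, so the sign is −
Point 6:
  Lat: split at 2 digits → 28° and 5.4863′; 28 + 5.4863/60 = 28.091438
  N → positive
  λ: split at 3 digits → 161° and 3.4787′; 161 + 3.4787/60 = 161.057978
  W ⇒ negate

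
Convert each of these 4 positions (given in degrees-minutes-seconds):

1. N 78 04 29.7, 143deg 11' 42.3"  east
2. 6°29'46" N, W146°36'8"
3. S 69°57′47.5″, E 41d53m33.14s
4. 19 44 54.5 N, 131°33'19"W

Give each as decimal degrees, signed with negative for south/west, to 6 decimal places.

Point 1:
  Latitude: 4′ + 29.7″ = 4.49500′; 78 + 4.49500/60 = 78.0749167
  N → positive
  Longitude: 11′ + 42.3″ = 11.70500′; 143 + 11.70500/60 = 143.1950833
  E ⇒ keep positive
Point 2:
  Latitude: 6 + 29/60 + 46/3600 = 6.4961111
  N ⇒ keep positive
  Lon: 36′ + 8″ = 36.13333′; 146 + 36.13333/60 = 146.6022222
  W ⇒ negate
Point 3:
  Latitude: 57′ + 47.5″ = 57.79167′; 69 + 57.79167/60 = 69.9631944
  hemisphere S, so the sign is −
  Longitude: 41° + 53/60 + 33.14/3600 = 41 + 0.883333 + 0.009206 = 41.8925389
  E ⇒ keep positive
Point 4:
  Latitude: 19 + 44/60 + 54.5/3600 = 19.7484722
  N ⇒ keep positive
  λ: 131 + 33/60 + 19/3600 = 131.5552778
  hemisphere W, so the sign is −

1. 78.074917, 143.195083
2. 6.496111, -146.602222
3. -69.963194, 41.892539
4. 19.748472, -131.555278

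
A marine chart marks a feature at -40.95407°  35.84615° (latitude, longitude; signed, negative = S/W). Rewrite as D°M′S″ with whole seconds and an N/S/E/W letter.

Latitude is negative → S; |value| = 40.954070
φ: 0.954070° → 57.24420′; 0.24420 × 60 = 14.65″
λ: 0.846150 × 60 = 50.76900′ → 50′, remainder × 60 = 46.14″

40°57′15″ S, 35°50′46″ E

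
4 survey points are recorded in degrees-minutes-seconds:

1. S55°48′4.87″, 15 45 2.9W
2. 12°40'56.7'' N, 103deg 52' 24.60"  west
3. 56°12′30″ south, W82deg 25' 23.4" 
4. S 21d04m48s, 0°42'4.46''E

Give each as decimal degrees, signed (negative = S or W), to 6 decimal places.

1. -55.801353, -15.750806
2. 12.682417, -103.873500
3. -56.208333, -82.423167
4. -21.080000, 0.701239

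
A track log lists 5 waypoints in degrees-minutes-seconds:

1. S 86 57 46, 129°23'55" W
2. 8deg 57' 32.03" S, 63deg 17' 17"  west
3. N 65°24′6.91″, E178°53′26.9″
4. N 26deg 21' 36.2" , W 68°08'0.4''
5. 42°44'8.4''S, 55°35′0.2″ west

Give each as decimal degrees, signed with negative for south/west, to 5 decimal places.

1. -86.96278, -129.39861
2. -8.95890, -63.28806
3. 65.40192, 178.89081
4. 26.36006, -68.13344
5. -42.73567, -55.58339

Point 1:
  Latitude: 86° + 57/60 + 46/3600 = 86 + 0.950000 + 0.012778 = 86.962778
  hemisphere S, so the sign is −
  Lon: 23′ + 55″ = 23.91667′; 129 + 23.91667/60 = 129.398611
  hemisphere W, so the sign is −
Point 2:
  Lat: 8° + 57/60 + 32.03/3600 = 8 + 0.950000 + 0.008897 = 8.958897
  S → negative
  Lon: 63° + 17/60 + 17/3600 = 63 + 0.283333 + 0.004722 = 63.288056
  hemisphere W, so the sign is −
Point 3:
  Lat: 65 + 24/60 + 6.91/3600 = 65.401919
  N → positive
  Lon: 53′ + 26.9″ = 53.44833′; 178 + 53.44833/60 = 178.890806
  E → positive
Point 4:
  φ: 26 + 21/60 + 36.2/3600 = 26.360056
  N ⇒ keep positive
  λ: 68 + 8/60 + 0.4/3600 = 68.133444
  W ⇒ negate
Point 5:
  Lat: 42 + 44/60 + 8.4/3600 = 42.735667
  hemisphere S, so the sign is −
  Longitude: 55° + 35/60 + 0.2/3600 = 55 + 0.583333 + 0.000056 = 55.583389
  hemisphere W, so the sign is −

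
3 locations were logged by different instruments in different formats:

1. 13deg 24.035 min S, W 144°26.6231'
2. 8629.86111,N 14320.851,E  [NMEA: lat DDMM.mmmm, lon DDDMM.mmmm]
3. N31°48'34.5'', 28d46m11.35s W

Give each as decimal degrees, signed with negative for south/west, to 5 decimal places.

Point 1:
  Lat: 13 + 24.035/60 = 13.400583
  S → negative
  Longitude: 26.6231′ = 0.443718°; total 144.443718
  W ⇒ negate
Point 2:
  Lat: split at 2 digits → 86° and 29.86111′; 86 + 29.86111/60 = 86.497685
  N → positive
  Longitude: degrees = first 3 digits = 143, minutes = 20.851; 143 + 20.851/60 = 143.347517
  E ⇒ keep positive
Point 3:
  φ: 31° + 48/60 + 34.5/3600 = 31 + 0.800000 + 0.009583 = 31.809583
  N → positive
  λ: 28° + 46/60 + 11.35/3600 = 28 + 0.766667 + 0.003153 = 28.769819
  W → negative

1. -13.40058, -144.44372
2. 86.49769, 143.34752
3. 31.80958, -28.76982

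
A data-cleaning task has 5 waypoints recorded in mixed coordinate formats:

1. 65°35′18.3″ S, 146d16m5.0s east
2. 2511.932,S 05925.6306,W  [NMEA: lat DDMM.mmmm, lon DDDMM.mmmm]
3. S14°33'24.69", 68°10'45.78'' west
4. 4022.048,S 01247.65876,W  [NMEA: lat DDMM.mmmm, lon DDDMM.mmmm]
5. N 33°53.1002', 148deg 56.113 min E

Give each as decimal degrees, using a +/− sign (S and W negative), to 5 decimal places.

1. -65.58842, 146.26806
2. -25.19887, -59.42718
3. -14.55686, -68.17938
4. -40.36747, -12.79431
5. 33.88500, 148.93522

Point 1:
  φ: 65° + 35/60 + 18.3/3600 = 65 + 0.583333 + 0.005083 = 65.588417
  S → negative
  λ: 146 + 16/60 + 5/3600 = 146.268056
  E ⇒ keep positive
Point 2:
  Latitude: split at 2 digits → 25° and 11.932′; 25 + 11.932/60 = 25.198867
  hemisphere S, so the sign is −
  λ: degrees = first 3 digits = 59, minutes = 25.6306; 59 + 25.6306/60 = 59.427177
  W → negative
Point 3:
  Latitude: 33′ + 24.69″ = 33.41150′; 14 + 33.41150/60 = 14.556858
  S → negative
  λ: 10′ + 45.78″ = 10.76300′; 68 + 10.76300/60 = 68.179383
  W → negative
Point 4:
  Latitude: degrees = first 2 digits = 40, minutes = 22.048; 40 + 22.048/60 = 40.367467
  hemisphere S, so the sign is −
  Lon: degrees = first 3 digits = 12, minutes = 47.65876; 12 + 47.65876/60 = 12.794313
  W ⇒ negate
Point 5:
  φ: 53.1002′ = 0.885003°; total 33.885003
  N ⇒ keep positive
  Lon: 56.113′ = 0.935217°; total 148.935217
  E ⇒ keep positive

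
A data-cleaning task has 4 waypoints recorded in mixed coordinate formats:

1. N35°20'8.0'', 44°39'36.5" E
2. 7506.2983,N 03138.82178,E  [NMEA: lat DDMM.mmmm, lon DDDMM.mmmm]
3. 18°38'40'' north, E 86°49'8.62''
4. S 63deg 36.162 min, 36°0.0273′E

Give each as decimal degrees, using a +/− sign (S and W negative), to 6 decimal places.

Point 1:
  Latitude: 35 + 20/60 + 8/3600 = 35.3355556
  N → positive
  Longitude: 39′ + 36.5″ = 39.60833′; 44 + 39.60833/60 = 44.6601389
  E → positive
Point 2:
  Latitude: degrees = first 2 digits = 75, minutes = 6.2983; 75 + 6.2983/60 = 75.1049717
  N ⇒ keep positive
  Longitude: degrees = first 3 digits = 31, minutes = 38.82178; 31 + 38.82178/60 = 31.6470297
  E → positive
Point 3:
  φ: 18° + 38/60 + 40/3600 = 18 + 0.633333 + 0.011111 = 18.6444444
  N ⇒ keep positive
  Lon: 49′ + 8.62″ = 49.14367′; 86 + 49.14367/60 = 86.8190611
  E ⇒ keep positive
Point 4:
  Lat: 36.162′ = 0.602700°; total 63.6027000
  hemisphere S, so the sign is −
  Lon: 0.0273′ = 0.000455°; total 36.0004550
  E ⇒ keep positive

1. 35.335556, 44.660139
2. 75.104972, 31.647030
3. 18.644444, 86.819061
4. -63.602700, 36.000455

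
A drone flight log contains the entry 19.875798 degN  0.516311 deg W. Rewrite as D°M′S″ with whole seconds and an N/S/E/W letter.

19°52′33″ N, 0°30′59″ W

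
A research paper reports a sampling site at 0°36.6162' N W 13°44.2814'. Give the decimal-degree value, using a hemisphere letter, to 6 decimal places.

0.610270° N, 13.738023° W

Lat: 0 + 36.6162/60 = 0.6102700
Longitude: 44.2814′ = 0.738023°; total 13.7380233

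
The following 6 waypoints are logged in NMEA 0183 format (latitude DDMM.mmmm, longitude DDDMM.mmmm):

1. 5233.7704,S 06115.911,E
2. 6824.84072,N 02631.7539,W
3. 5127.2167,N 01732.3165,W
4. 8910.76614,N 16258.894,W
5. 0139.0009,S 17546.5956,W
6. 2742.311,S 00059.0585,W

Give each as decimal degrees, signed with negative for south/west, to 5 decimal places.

Point 1:
  Lat: degrees = first 2 digits = 52, minutes = 33.7704; 52 + 33.7704/60 = 52.562840
  S → negative
  Longitude: degrees = first 3 digits = 61, minutes = 15.911; 61 + 15.911/60 = 61.265183
  E → positive
Point 2:
  φ: split at 2 digits → 68° and 24.84072′; 68 + 24.84072/60 = 68.414012
  N ⇒ keep positive
  Lon: degrees = first 3 digits = 26, minutes = 31.7539; 26 + 31.7539/60 = 26.529232
  W → negative
Point 3:
  φ: split at 2 digits → 51° and 27.2167′; 51 + 27.2167/60 = 51.453612
  N ⇒ keep positive
  Lon: degrees = first 3 digits = 17, minutes = 32.3165; 17 + 32.3165/60 = 17.538608
  W → negative
Point 4:
  φ: split at 2 digits → 89° and 10.76614′; 89 + 10.76614/60 = 89.179436
  N ⇒ keep positive
  λ: degrees = first 3 digits = 162, minutes = 58.894; 162 + 58.894/60 = 162.981567
  W ⇒ negate
Point 5:
  Latitude: degrees = first 2 digits = 1, minutes = 39.0009; 1 + 39.0009/60 = 1.650015
  S → negative
  λ: split at 3 digits → 175° and 46.5956′; 175 + 46.5956/60 = 175.776593
  W ⇒ negate
Point 6:
  Latitude: degrees = first 2 digits = 27, minutes = 42.311; 27 + 42.311/60 = 27.705183
  S → negative
  Lon: degrees = first 3 digits = 0, minutes = 59.0585; 0 + 59.0585/60 = 0.984308
  W ⇒ negate

1. -52.56284, 61.26518
2. 68.41401, -26.52923
3. 51.45361, -17.53861
4. 89.17944, -162.98157
5. -1.65002, -175.77659
6. -27.70518, -0.98431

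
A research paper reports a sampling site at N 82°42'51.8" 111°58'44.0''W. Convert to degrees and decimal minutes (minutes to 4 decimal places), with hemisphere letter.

82° 42.8633′ N, 111° 58.7333′ W

φ: 42 + 51.8/60 = 42.863333′
Longitude: 58 + 44/60 = 58.733333′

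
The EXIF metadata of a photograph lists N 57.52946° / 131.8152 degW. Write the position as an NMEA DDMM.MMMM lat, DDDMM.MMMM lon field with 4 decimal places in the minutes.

Latitude: minutes = (57.529460 − 57) × 60 = 31.767600
λ: 131° + 0.815200 × 60 = 131° 48.912000′

5731.7676,N / 13148.9120,W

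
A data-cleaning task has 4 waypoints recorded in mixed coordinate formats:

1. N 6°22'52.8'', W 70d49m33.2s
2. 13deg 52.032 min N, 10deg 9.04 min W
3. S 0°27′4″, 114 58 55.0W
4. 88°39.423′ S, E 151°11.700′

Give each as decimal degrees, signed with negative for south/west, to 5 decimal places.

1. 6.38133, -70.82589
2. 13.86720, -10.15067
3. -0.45111, -114.98194
4. -88.65705, 151.19500

Point 1:
  Lat: 6 + 22/60 + 52.8/3600 = 6.381333
  N → positive
  Longitude: 49′ + 33.2″ = 49.55333′; 70 + 49.55333/60 = 70.825889
  W → negative
Point 2:
  Latitude: 13 + 52.032/60 = 13.867200
  N ⇒ keep positive
  Longitude: 10 + 9.04/60 = 10.150667
  W ⇒ negate
Point 3:
  Latitude: 0 + 27/60 + 4/3600 = 0.451111
  hemisphere S, so the sign is −
  λ: 58′ + 55″ = 58.91667′; 114 + 58.91667/60 = 114.981944
  W → negative
Point 4:
  Latitude: 88 + 39.423/60 = 88.657050
  S → negative
  Longitude: 151 + 11.7/60 = 151.195000
  E ⇒ keep positive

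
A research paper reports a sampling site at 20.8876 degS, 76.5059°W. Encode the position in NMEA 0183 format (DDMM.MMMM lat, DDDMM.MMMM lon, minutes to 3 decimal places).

Latitude: 20° + 0.887600 × 60 = 20° 53.25600′
Lon: minutes = (76.505900 − 76) × 60 = 30.35400

2053.256,S / 07630.354,W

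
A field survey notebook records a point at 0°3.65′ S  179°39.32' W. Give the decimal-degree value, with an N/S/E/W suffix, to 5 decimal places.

Lat: 3.65′ = 0.060833°; total 0.060833
λ: 179 + 39.32/60 = 179.655333

0.06083° S, 179.65533° W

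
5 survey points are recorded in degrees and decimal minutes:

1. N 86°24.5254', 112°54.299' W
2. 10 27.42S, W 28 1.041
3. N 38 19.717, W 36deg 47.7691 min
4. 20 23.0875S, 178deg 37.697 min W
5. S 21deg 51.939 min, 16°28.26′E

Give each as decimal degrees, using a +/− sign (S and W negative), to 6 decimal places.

1. 86.408757, -112.904983
2. -10.457000, -28.017350
3. 38.328617, -36.796152
4. -20.384792, -178.628283
5. -21.865650, 16.471000

Point 1:
  φ: 24.5254′ = 0.408757°; total 86.4087567
  N ⇒ keep positive
  λ: 54.299′ = 0.904983°; total 112.9049833
  W → negative
Point 2:
  φ: 27.42′ = 0.457000°; total 10.4570000
  S → negative
  λ: 1.041′ = 0.017350°; total 28.0173500
  hemisphere W, so the sign is −
Point 3:
  φ: 19.717′ = 0.328617°; total 38.3286167
  N ⇒ keep positive
  Lon: 36 + 47.7691/60 = 36.7961517
  hemisphere W, so the sign is −
Point 4:
  Latitude: 20 + 23.0875/60 = 20.3847917
  S ⇒ negate
  Lon: 37.697′ = 0.628283°; total 178.6282833
  hemisphere W, so the sign is −
Point 5:
  Lat: 21 + 51.939/60 = 21.8656500
  S → negative
  λ: 16 + 28.26/60 = 16.4710000
  E → positive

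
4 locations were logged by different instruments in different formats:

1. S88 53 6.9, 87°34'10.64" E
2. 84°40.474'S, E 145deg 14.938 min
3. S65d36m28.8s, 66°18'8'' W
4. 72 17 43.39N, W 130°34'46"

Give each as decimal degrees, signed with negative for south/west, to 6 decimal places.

Point 1:
  Latitude: 88 + 53/60 + 6.9/3600 = 88.8852500
  S ⇒ negate
  Longitude: 34′ + 10.64″ = 34.17733′; 87 + 34.17733/60 = 87.5696222
  E ⇒ keep positive
Point 2:
  Latitude: 84 + 40.474/60 = 84.6745667
  S → negative
  λ: 14.938′ = 0.248967°; total 145.2489667
  E → positive
Point 3:
  Latitude: 65 + 36/60 + 28.8/3600 = 65.6080000
  S → negative
  Lon: 66 + 18/60 + 8/3600 = 66.3022222
  W → negative
Point 4:
  Latitude: 72° + 17/60 + 43.39/3600 = 72 + 0.283333 + 0.012053 = 72.2953861
  N ⇒ keep positive
  Longitude: 130° + 34/60 + 46/3600 = 130 + 0.566667 + 0.012778 = 130.5794444
  hemisphere W, so the sign is −

1. -88.885250, 87.569622
2. -84.674567, 145.248967
3. -65.608000, -66.302222
4. 72.295386, -130.579444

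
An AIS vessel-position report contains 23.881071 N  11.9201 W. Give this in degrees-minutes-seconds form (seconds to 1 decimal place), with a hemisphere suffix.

Latitude: whole degrees 23; 52.86426′ → 52′ and 51.856″
Lon: whole degrees 11; 55.20600′ → 55′ and 12.360″

23°52′51.9″ N, 11°55′12.4″ W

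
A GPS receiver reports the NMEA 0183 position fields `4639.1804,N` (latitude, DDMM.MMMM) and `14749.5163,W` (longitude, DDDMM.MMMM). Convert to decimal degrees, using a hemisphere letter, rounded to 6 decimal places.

Lat: split at 2 digits → 46° and 39.1804′; 46 + 39.1804/60 = 46.6530067
λ: split at 3 digits → 147° and 49.5163′; 147 + 49.5163/60 = 147.8252717

46.653007° N, 147.825272° W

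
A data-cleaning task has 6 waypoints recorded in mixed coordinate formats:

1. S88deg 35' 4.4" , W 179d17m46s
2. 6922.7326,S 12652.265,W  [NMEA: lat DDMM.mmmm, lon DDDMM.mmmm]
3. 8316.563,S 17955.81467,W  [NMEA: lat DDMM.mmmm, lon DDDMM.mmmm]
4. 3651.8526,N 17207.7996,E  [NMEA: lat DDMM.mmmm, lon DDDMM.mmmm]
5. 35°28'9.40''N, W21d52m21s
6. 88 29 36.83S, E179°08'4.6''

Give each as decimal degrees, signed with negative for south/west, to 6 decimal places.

1. -88.584556, -179.296111
2. -69.378877, -126.871083
3. -83.276050, -179.930245
4. 36.864210, 172.129993
5. 35.469278, -21.872500
6. -88.493564, 179.134611

Point 1:
  φ: 35′ + 4.4″ = 35.07333′; 88 + 35.07333/60 = 88.5845556
  hemisphere S, so the sign is −
  Lon: 179° + 17/60 + 46/3600 = 179 + 0.283333 + 0.012778 = 179.2961111
  hemisphere W, so the sign is −
Point 2:
  Lat: degrees = first 2 digits = 69, minutes = 22.7326; 69 + 22.7326/60 = 69.3788767
  S ⇒ negate
  Lon: split at 3 digits → 126° and 52.265′; 126 + 52.265/60 = 126.8710833
  W → negative
Point 3:
  φ: degrees = first 2 digits = 83, minutes = 16.563; 83 + 16.563/60 = 83.2760500
  hemisphere S, so the sign is −
  Lon: degrees = first 3 digits = 179, minutes = 55.81467; 179 + 55.81467/60 = 179.9302445
  W → negative
Point 4:
  Lat: degrees = first 2 digits = 36, minutes = 51.8526; 36 + 51.8526/60 = 36.8642100
  N ⇒ keep positive
  Longitude: degrees = first 3 digits = 172, minutes = 7.7996; 172 + 7.7996/60 = 172.1299933
  E ⇒ keep positive
Point 5:
  φ: 28′ + 9.4″ = 28.15667′; 35 + 28.15667/60 = 35.4692778
  N ⇒ keep positive
  Lon: 52′ + 21″ = 52.35000′; 21 + 52.35000/60 = 21.8725000
  W → negative
Point 6:
  Lat: 88° + 29/60 + 36.83/3600 = 88 + 0.483333 + 0.010231 = 88.4935639
  hemisphere S, so the sign is −
  λ: 179° + 8/60 + 4.6/3600 = 179 + 0.133333 + 0.001278 = 179.1346111
  E → positive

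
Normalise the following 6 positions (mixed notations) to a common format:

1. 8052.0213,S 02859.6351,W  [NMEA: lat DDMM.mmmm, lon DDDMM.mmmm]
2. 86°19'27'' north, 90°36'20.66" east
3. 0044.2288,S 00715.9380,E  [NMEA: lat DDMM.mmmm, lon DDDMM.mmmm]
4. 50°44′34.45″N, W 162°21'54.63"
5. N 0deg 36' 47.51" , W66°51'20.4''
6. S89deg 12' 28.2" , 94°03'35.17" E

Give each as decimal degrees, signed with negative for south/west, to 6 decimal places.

1. -80.867022, -28.993918
2. 86.324167, 90.605739
3. -0.737147, 7.265633
4. 50.742903, -162.365175
5. 0.613197, -66.855667
6. -89.207833, 94.059769

Point 1:
  Latitude: split at 2 digits → 80° and 52.0213′; 80 + 52.0213/60 = 80.8670217
  S → negative
  λ: split at 3 digits → 028° and 59.6351′; 28 + 59.6351/60 = 28.9939183
  W → negative
Point 2:
  Latitude: 86° + 19/60 + 27/3600 = 86 + 0.316667 + 0.007500 = 86.3241667
  N ⇒ keep positive
  Lon: 90° + 36/60 + 20.66/3600 = 90 + 0.600000 + 0.005739 = 90.6057389
  E → positive
Point 3:
  φ: split at 2 digits → 00° and 44.2288′; 0 + 44.2288/60 = 0.7371467
  S ⇒ negate
  λ: degrees = first 3 digits = 7, minutes = 15.938; 7 + 15.938/60 = 7.2656333
  E → positive
Point 4:
  Latitude: 50° + 44/60 + 34.45/3600 = 50 + 0.733333 + 0.009569 = 50.7429028
  N ⇒ keep positive
  λ: 162° + 21/60 + 54.63/3600 = 162 + 0.350000 + 0.015175 = 162.3651750
  W ⇒ negate
Point 5:
  Lat: 0 + 36/60 + 47.51/3600 = 0.6131972
  N → positive
  Lon: 66° + 51/60 + 20.4/3600 = 66 + 0.850000 + 0.005667 = 66.8556667
  hemisphere W, so the sign is −
Point 6:
  Latitude: 12′ + 28.2″ = 12.47000′; 89 + 12.47000/60 = 89.2078333
  S → negative
  Longitude: 94 + 3/60 + 35.17/3600 = 94.0597694
  E → positive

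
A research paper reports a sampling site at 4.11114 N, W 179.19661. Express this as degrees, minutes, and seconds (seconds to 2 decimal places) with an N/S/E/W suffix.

4°06′40.10″ N, 179°11′47.80″ W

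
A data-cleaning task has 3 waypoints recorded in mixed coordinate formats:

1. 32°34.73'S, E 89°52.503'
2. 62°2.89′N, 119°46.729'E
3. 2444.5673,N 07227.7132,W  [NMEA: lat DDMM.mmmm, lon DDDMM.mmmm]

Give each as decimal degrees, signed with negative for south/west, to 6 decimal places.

Point 1:
  Latitude: 34.73′ = 0.578833°; total 32.5788333
  S → negative
  Lon: 89 + 52.503/60 = 89.8750500
  E ⇒ keep positive
Point 2:
  Lat: 2.89′ = 0.048167°; total 62.0481667
  N ⇒ keep positive
  λ: 119 + 46.729/60 = 119.7788167
  E ⇒ keep positive
Point 3:
  Lat: degrees = first 2 digits = 24, minutes = 44.5673; 24 + 44.5673/60 = 24.7427883
  N ⇒ keep positive
  λ: split at 3 digits → 072° and 27.7132′; 72 + 27.7132/60 = 72.4618867
  hemisphere W, so the sign is −

1. -32.578833, 89.875050
2. 62.048167, 119.778817
3. 24.742788, -72.461887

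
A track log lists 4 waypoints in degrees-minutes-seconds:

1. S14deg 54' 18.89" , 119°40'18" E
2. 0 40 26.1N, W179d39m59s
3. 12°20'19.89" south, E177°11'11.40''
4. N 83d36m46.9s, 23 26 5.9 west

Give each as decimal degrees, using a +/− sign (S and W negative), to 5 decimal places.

1. -14.90525, 119.67167
2. 0.67392, -179.66639
3. -12.33886, 177.18650
4. 83.61303, -23.43497

Point 1:
  Latitude: 14 + 54/60 + 18.89/3600 = 14.905247
  S ⇒ negate
  Lon: 119° + 40/60 + 18/3600 = 119 + 0.666667 + 0.005000 = 119.671667
  E ⇒ keep positive
Point 2:
  φ: 0° + 40/60 + 26.1/3600 = 0 + 0.666667 + 0.007250 = 0.673917
  N ⇒ keep positive
  Longitude: 39′ + 59″ = 39.98333′; 179 + 39.98333/60 = 179.666389
  W ⇒ negate
Point 3:
  φ: 20′ + 19.89″ = 20.33150′; 12 + 20.33150/60 = 12.338858
  S ⇒ negate
  Lon: 177 + 11/60 + 11.4/3600 = 177.186500
  E → positive
Point 4:
  φ: 83 + 36/60 + 46.9/3600 = 83.613028
  N ⇒ keep positive
  λ: 23° + 26/60 + 5.9/3600 = 23 + 0.433333 + 0.001639 = 23.434972
  W → negative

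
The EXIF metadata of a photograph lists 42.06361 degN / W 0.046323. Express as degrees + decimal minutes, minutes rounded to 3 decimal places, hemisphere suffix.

φ: minutes = (42.063610 − 42) × 60 = 3.81660
Lon: fractional part 0.046323 → 2.77938 minutes

42° 3.817′ N, 0° 2.779′ W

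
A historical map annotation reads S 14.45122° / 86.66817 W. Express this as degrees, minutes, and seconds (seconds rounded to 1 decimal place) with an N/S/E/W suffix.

14°27′4.4″ S, 86°40′5.4″ W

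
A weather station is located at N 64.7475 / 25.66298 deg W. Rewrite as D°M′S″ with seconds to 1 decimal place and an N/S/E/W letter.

φ: whole degrees 64; 44.85000′ → 44′ and 51.000″
Lon: whole degrees 25; 39.77880′ → 39′ and 46.728″

64°44′51.0″ N, 25°39′46.7″ W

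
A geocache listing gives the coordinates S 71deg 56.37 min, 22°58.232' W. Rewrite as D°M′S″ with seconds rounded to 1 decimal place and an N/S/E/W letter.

71°56′22.2″ S, 22°58′13.9″ W

Latitude: 56.37000′ → 56′ and 0.37000 × 60 = 22.200″
λ: 58.23200′ → 58′ and 0.23200 × 60 = 13.920″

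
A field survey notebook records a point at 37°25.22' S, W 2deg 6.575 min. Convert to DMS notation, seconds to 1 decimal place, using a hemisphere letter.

37°25′13.2″ S, 2°06′34.5″ W

Lat: fractional minutes 0.22000 × 60 = 13.200″
λ: 6.57500′ → 6′ and 0.57500 × 60 = 34.500″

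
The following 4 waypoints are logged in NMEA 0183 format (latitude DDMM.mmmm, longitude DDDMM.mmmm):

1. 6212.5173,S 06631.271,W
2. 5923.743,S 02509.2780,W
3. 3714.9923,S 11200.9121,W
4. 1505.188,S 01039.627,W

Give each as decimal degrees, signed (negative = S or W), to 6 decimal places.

1. -62.208622, -66.521183
2. -59.395717, -25.154633
3. -37.249872, -112.015202
4. -15.086467, -10.660450

Point 1:
  Latitude: degrees = first 2 digits = 62, minutes = 12.5173; 62 + 12.5173/60 = 62.2086217
  S → negative
  λ: split at 3 digits → 066° and 31.271′; 66 + 31.271/60 = 66.5211833
  W ⇒ negate
Point 2:
  Lat: split at 2 digits → 59° and 23.743′; 59 + 23.743/60 = 59.3957167
  S → negative
  Longitude: split at 3 digits → 025° and 9.278′; 25 + 9.278/60 = 25.1546333
  hemisphere W, so the sign is −
Point 3:
  Lat: degrees = first 2 digits = 37, minutes = 14.9923; 37 + 14.9923/60 = 37.2498717
  hemisphere S, so the sign is −
  Longitude: degrees = first 3 digits = 112, minutes = 0.9121; 112 + 0.9121/60 = 112.0152017
  hemisphere W, so the sign is −
Point 4:
  Lat: split at 2 digits → 15° and 5.188′; 15 + 5.188/60 = 15.0864667
  S ⇒ negate
  λ: degrees = first 3 digits = 10, minutes = 39.627; 10 + 39.627/60 = 10.6604500
  W → negative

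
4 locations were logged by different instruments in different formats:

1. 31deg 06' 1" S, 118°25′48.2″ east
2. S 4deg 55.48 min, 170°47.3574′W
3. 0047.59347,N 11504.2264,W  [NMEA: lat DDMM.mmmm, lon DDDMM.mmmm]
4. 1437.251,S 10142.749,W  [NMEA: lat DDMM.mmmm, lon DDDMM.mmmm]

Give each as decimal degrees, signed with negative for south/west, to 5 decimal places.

1. -31.10028, 118.43006
2. -4.92467, -170.78929
3. 0.79322, -115.07044
4. -14.62085, -101.71248

Point 1:
  φ: 31° + 6/60 + 1/3600 = 31 + 0.100000 + 0.000278 = 31.100278
  hemisphere S, so the sign is −
  Lon: 25′ + 48.2″ = 25.80333′; 118 + 25.80333/60 = 118.430056
  E → positive
Point 2:
  φ: 55.48′ = 0.924667°; total 4.924667
  S → negative
  Lon: 170 + 47.3574/60 = 170.789290
  W ⇒ negate
Point 3:
  φ: split at 2 digits → 00° and 47.59347′; 0 + 47.59347/60 = 0.793225
  N ⇒ keep positive
  λ: degrees = first 3 digits = 115, minutes = 4.2264; 115 + 4.2264/60 = 115.070440
  W → negative
Point 4:
  φ: degrees = first 2 digits = 14, minutes = 37.251; 14 + 37.251/60 = 14.620850
  S ⇒ negate
  Lon: degrees = first 3 digits = 101, minutes = 42.749; 101 + 42.749/60 = 101.712483
  W → negative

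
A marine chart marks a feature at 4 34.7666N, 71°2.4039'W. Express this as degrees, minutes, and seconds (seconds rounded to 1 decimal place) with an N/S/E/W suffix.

4°34′46.0″ N, 71°02′24.2″ W

φ: 34.76660′ → 34′ and 0.76660 × 60 = 45.996″
Longitude: 2.40390′ → 2′ and 0.40390 × 60 = 24.234″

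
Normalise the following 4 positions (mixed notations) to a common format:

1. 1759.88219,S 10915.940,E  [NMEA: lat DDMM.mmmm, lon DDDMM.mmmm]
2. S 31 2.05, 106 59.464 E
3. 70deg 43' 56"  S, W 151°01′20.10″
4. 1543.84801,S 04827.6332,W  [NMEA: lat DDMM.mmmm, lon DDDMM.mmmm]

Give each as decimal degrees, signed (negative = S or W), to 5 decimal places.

1. -17.99804, 109.26567
2. -31.03417, 106.99107
3. -70.73222, -151.02225
4. -15.73080, -48.46055

Point 1:
  Lat: split at 2 digits → 17° and 59.88219′; 17 + 59.88219/60 = 17.998037
  S → negative
  Lon: degrees = first 3 digits = 109, minutes = 15.94; 109 + 15.94/60 = 109.265667
  E ⇒ keep positive
Point 2:
  φ: 31 + 2.05/60 = 31.034167
  S ⇒ negate
  Lon: 59.464′ = 0.991067°; total 106.991067
  E → positive
Point 3:
  Latitude: 70 + 43/60 + 56/3600 = 70.732222
  hemisphere S, so the sign is −
  Longitude: 151 + 1/60 + 20.1/3600 = 151.022250
  W ⇒ negate
Point 4:
  Latitude: degrees = first 2 digits = 15, minutes = 43.84801; 15 + 43.84801/60 = 15.730800
  hemisphere S, so the sign is −
  Lon: split at 3 digits → 048° and 27.6332′; 48 + 27.6332/60 = 48.460553
  hemisphere W, so the sign is −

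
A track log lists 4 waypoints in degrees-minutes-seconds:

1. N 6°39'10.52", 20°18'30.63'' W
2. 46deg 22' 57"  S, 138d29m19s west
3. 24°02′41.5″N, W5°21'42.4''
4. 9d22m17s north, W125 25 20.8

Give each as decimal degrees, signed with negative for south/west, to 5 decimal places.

1. 6.65292, -20.30851
2. -46.38250, -138.48861
3. 24.04486, -5.36178
4. 9.37139, -125.42244

Point 1:
  φ: 39′ + 10.52″ = 39.17533′; 6 + 39.17533/60 = 6.652922
  N → positive
  Lon: 18′ + 30.63″ = 18.51050′; 20 + 18.51050/60 = 20.308508
  W → negative
Point 2:
  Latitude: 22′ + 57″ = 22.95000′; 46 + 22.95000/60 = 46.382500
  S → negative
  λ: 138 + 29/60 + 19/3600 = 138.488611
  hemisphere W, so the sign is −
Point 3:
  Latitude: 24° + 2/60 + 41.5/3600 = 24 + 0.033333 + 0.011528 = 24.044861
  N ⇒ keep positive
  λ: 5 + 21/60 + 42.4/3600 = 5.361778
  hemisphere W, so the sign is −
Point 4:
  Latitude: 9° + 22/60 + 17/3600 = 9 + 0.366667 + 0.004722 = 9.371389
  N → positive
  λ: 125 + 25/60 + 20.8/3600 = 125.422444
  W → negative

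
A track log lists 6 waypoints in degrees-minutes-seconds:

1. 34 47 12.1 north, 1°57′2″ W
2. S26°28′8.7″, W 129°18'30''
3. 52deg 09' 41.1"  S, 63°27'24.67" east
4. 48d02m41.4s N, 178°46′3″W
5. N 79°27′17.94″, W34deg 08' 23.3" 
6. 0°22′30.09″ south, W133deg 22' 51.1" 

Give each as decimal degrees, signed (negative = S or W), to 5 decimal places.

1. 34.78669, -1.95056
2. -26.46908, -129.30833
3. -52.16142, 63.45685
4. 48.04483, -178.76750
5. 79.45498, -34.13981
6. -0.37503, -133.38086

Point 1:
  φ: 34 + 47/60 + 12.1/3600 = 34.786694
  N → positive
  Longitude: 1° + 57/60 + 2/3600 = 1 + 0.950000 + 0.000556 = 1.950556
  W ⇒ negate
Point 2:
  Latitude: 26° + 28/60 + 8.7/3600 = 26 + 0.466667 + 0.002417 = 26.469083
  S ⇒ negate
  λ: 129° + 18/60 + 30/3600 = 129 + 0.300000 + 0.008333 = 129.308333
  hemisphere W, so the sign is −
Point 3:
  φ: 9′ + 41.1″ = 9.68500′; 52 + 9.68500/60 = 52.161417
  hemisphere S, so the sign is −
  Lon: 63 + 27/60 + 24.67/3600 = 63.456853
  E ⇒ keep positive
Point 4:
  Lat: 48 + 2/60 + 41.4/3600 = 48.044833
  N → positive
  λ: 178° + 46/60 + 3/3600 = 178 + 0.766667 + 0.000833 = 178.767500
  W → negative
Point 5:
  Latitude: 79° + 27/60 + 17.94/3600 = 79 + 0.450000 + 0.004983 = 79.454983
  N → positive
  Lon: 8′ + 23.3″ = 8.38833′; 34 + 8.38833/60 = 34.139806
  W ⇒ negate
Point 6:
  Lat: 0° + 22/60 + 30.09/3600 = 0 + 0.366667 + 0.008358 = 0.375025
  S ⇒ negate
  λ: 22′ + 51.1″ = 22.85167′; 133 + 22.85167/60 = 133.380861
  W → negative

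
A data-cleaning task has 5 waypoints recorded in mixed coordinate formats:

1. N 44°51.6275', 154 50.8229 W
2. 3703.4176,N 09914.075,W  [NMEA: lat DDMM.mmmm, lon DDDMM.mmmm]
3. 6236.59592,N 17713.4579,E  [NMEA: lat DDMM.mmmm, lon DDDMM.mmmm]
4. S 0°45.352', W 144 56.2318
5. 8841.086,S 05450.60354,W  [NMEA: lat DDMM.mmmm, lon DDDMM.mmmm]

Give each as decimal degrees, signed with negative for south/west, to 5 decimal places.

1. 44.86046, -154.84705
2. 37.05696, -99.23458
3. 62.60993, 177.22430
4. -0.75587, -144.93720
5. -88.68477, -54.84339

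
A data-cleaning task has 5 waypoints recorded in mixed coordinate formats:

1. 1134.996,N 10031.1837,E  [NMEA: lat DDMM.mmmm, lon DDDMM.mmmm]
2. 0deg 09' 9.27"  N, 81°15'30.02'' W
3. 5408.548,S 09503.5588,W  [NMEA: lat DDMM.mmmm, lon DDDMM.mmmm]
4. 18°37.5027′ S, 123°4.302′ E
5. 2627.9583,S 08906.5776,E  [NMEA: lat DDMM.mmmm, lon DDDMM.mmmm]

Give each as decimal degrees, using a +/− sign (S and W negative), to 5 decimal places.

1. 11.58327, 100.51973
2. 0.15258, -81.25834
3. -54.14247, -95.05931
4. -18.62505, 123.07170
5. -26.46597, 89.10963

Point 1:
  φ: degrees = first 2 digits = 11, minutes = 34.996; 11 + 34.996/60 = 11.583267
  N → positive
  λ: degrees = first 3 digits = 100, minutes = 31.1837; 100 + 31.1837/60 = 100.519728
  E → positive
Point 2:
  Latitude: 0 + 9/60 + 9.27/3600 = 0.152575
  N ⇒ keep positive
  Lon: 81 + 15/60 + 30.02/3600 = 81.258339
  hemisphere W, so the sign is −
Point 3:
  φ: degrees = first 2 digits = 54, minutes = 8.548; 54 + 8.548/60 = 54.142467
  S ⇒ negate
  Longitude: split at 3 digits → 095° and 3.5588′; 95 + 3.5588/60 = 95.059313
  W → negative
Point 4:
  Lat: 18 + 37.5027/60 = 18.625045
  hemisphere S, so the sign is −
  λ: 123 + 4.302/60 = 123.071700
  E → positive
Point 5:
  φ: degrees = first 2 digits = 26, minutes = 27.9583; 26 + 27.9583/60 = 26.465972
  S ⇒ negate
  Longitude: split at 3 digits → 089° and 6.5776′; 89 + 6.5776/60 = 89.109627
  E ⇒ keep positive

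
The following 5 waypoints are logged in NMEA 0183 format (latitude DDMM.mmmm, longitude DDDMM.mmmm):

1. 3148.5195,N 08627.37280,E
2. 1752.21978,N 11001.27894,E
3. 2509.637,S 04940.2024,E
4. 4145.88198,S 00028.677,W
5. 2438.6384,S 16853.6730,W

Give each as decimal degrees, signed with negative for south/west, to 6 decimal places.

1. 31.808658, 86.456213
2. 17.870330, 110.021316
3. -25.160617, 49.670040
4. -41.764700, -0.477950
5. -24.643973, -168.894550

Point 1:
  φ: split at 2 digits → 31° and 48.5195′; 31 + 48.5195/60 = 31.8086583
  N → positive
  λ: degrees = first 3 digits = 86, minutes = 27.3728; 86 + 27.3728/60 = 86.4562133
  E → positive
Point 2:
  Lat: degrees = first 2 digits = 17, minutes = 52.21978; 17 + 52.21978/60 = 17.8703297
  N ⇒ keep positive
  Longitude: degrees = first 3 digits = 110, minutes = 1.27894; 110 + 1.27894/60 = 110.0213157
  E ⇒ keep positive
Point 3:
  Latitude: degrees = first 2 digits = 25, minutes = 9.637; 25 + 9.637/60 = 25.1606167
  S → negative
  λ: degrees = first 3 digits = 49, minutes = 40.2024; 49 + 40.2024/60 = 49.6700400
  E → positive
Point 4:
  Latitude: degrees = first 2 digits = 41, minutes = 45.88198; 41 + 45.88198/60 = 41.7646997
  S → negative
  Longitude: degrees = first 3 digits = 0, minutes = 28.677; 0 + 28.677/60 = 0.4779500
  W ⇒ negate
Point 5:
  Latitude: degrees = first 2 digits = 24, minutes = 38.6384; 24 + 38.6384/60 = 24.6439733
  S ⇒ negate
  Lon: degrees = first 3 digits = 168, minutes = 53.673; 168 + 53.673/60 = 168.8945500
  W → negative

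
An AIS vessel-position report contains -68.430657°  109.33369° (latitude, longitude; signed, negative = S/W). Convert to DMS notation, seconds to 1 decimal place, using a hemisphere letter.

68°25′50.4″ S, 109°20′1.3″ E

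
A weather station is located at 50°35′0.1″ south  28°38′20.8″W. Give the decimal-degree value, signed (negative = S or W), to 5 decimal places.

-50.58336, -28.63911

Lat: 35′ + 0.1″ = 35.00167′; 50 + 35.00167/60 = 50.583361
S ⇒ negate
Longitude: 28 + 38/60 + 20.8/3600 = 28.639111
W ⇒ negate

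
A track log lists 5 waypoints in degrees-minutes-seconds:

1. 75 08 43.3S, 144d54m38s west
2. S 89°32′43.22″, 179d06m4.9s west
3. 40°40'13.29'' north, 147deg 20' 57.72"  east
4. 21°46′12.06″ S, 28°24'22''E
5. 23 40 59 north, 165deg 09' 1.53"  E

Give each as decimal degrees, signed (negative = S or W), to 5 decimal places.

1. -75.14536, -144.91056
2. -89.54534, -179.10136
3. 40.67036, 147.34937
4. -21.77002, 28.40611
5. 23.68306, 165.15043

Point 1:
  φ: 75° + 8/60 + 43.3/3600 = 75 + 0.133333 + 0.012028 = 75.145361
  S → negative
  Longitude: 144° + 54/60 + 38/3600 = 144 + 0.900000 + 0.010556 = 144.910556
  W → negative
Point 2:
  Latitude: 89° + 32/60 + 43.22/3600 = 89 + 0.533333 + 0.012006 = 89.545339
  S → negative
  Longitude: 179 + 6/60 + 4.9/3600 = 179.101361
  hemisphere W, so the sign is −
Point 3:
  Latitude: 40° + 40/60 + 13.29/3600 = 40 + 0.666667 + 0.003692 = 40.670358
  N → positive
  λ: 147 + 20/60 + 57.72/3600 = 147.349367
  E → positive
Point 4:
  φ: 21 + 46/60 + 12.06/3600 = 21.770017
  S → negative
  Longitude: 24′ + 22″ = 24.36667′; 28 + 24.36667/60 = 28.406111
  E → positive
Point 5:
  φ: 23 + 40/60 + 59/3600 = 23.683056
  N ⇒ keep positive
  λ: 165 + 9/60 + 1.53/3600 = 165.150425
  E ⇒ keep positive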